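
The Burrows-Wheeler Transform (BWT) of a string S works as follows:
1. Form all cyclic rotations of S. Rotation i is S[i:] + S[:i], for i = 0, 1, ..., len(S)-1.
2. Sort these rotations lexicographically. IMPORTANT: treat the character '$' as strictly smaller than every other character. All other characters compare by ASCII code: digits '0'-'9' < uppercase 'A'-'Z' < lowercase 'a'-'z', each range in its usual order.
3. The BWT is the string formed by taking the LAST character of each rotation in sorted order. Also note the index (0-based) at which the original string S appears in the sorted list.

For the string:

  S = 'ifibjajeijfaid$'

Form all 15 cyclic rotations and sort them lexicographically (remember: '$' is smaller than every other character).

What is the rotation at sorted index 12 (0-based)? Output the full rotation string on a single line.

All 15 rotations (rotation i = S[i:]+S[:i]):
  rot[0] = ifibjajeijfaid$
  rot[1] = fibjajeijfaid$i
  rot[2] = ibjajeijfaid$if
  rot[3] = bjajeijfaid$ifi
  rot[4] = jajeijfaid$ifib
  rot[5] = ajeijfaid$ifibj
  rot[6] = jeijfaid$ifibja
  rot[7] = eijfaid$ifibjaj
  rot[8] = ijfaid$ifibjaje
  rot[9] = jfaid$ifibjajei
  rot[10] = faid$ifibjajeij
  rot[11] = aid$ifibjajeijf
  rot[12] = id$ifibjajeijfa
  rot[13] = d$ifibjajeijfai
  rot[14] = $ifibjajeijfaid
Sorted (with $ < everything):
  sorted[0] = $ifibjajeijfaid
  sorted[1] = aid$ifibjajeijf
  sorted[2] = ajeijfaid$ifibj
  sorted[3] = bjajeijfaid$ifi
  sorted[4] = d$ifibjajeijfai
  sorted[5] = eijfaid$ifibjaj
  sorted[6] = faid$ifibjajeij
  sorted[7] = fibjajeijfaid$i
  sorted[8] = ibjajeijfaid$if
  sorted[9] = id$ifibjajeijfa
  sorted[10] = ifibjajeijfaid$
  sorted[11] = ijfaid$ifibjaje
  sorted[12] = jajeijfaid$ifib
  sorted[13] = jeijfaid$ifibja
  sorted[14] = jfaid$ifibjajei
sorted[12] = jajeijfaid$ifib

Answer: jajeijfaid$ifib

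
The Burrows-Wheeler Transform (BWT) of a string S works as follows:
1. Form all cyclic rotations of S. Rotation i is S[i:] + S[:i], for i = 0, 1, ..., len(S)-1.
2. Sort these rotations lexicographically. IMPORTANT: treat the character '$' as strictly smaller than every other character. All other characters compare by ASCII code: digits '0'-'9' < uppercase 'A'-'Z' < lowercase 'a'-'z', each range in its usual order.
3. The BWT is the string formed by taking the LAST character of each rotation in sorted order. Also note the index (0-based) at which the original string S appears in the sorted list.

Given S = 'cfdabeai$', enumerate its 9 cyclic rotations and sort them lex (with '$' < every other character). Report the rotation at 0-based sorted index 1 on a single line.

All 9 rotations (rotation i = S[i:]+S[:i]):
  rot[0] = cfdabeai$
  rot[1] = fdabeai$c
  rot[2] = dabeai$cf
  rot[3] = abeai$cfd
  rot[4] = beai$cfda
  rot[5] = eai$cfdab
  rot[6] = ai$cfdabe
  rot[7] = i$cfdabea
  rot[8] = $cfdabeai
Sorted (with $ < everything):
  sorted[0] = $cfdabeai
  sorted[1] = abeai$cfd
  sorted[2] = ai$cfdabe
  sorted[3] = beai$cfda
  sorted[4] = cfdabeai$
  sorted[5] = dabeai$cf
  sorted[6] = eai$cfdab
  sorted[7] = fdabeai$c
  sorted[8] = i$cfdabea
sorted[1] = abeai$cfd

Answer: abeai$cfd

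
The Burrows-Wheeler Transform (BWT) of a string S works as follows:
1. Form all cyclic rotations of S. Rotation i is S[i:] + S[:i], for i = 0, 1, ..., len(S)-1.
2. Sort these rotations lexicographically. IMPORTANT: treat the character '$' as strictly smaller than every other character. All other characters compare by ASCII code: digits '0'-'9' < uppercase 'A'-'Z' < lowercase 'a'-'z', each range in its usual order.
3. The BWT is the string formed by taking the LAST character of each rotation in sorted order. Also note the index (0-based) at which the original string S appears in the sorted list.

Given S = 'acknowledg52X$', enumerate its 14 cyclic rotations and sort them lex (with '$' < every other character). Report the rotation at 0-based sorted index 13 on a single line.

All 14 rotations (rotation i = S[i:]+S[:i]):
  rot[0] = acknowledg52X$
  rot[1] = cknowledg52X$a
  rot[2] = knowledg52X$ac
  rot[3] = nowledg52X$ack
  rot[4] = owledg52X$ackn
  rot[5] = wledg52X$ackno
  rot[6] = ledg52X$acknow
  rot[7] = edg52X$acknowl
  rot[8] = dg52X$acknowle
  rot[9] = g52X$acknowled
  rot[10] = 52X$acknowledg
  rot[11] = 2X$acknowledg5
  rot[12] = X$acknowledg52
  rot[13] = $acknowledg52X
Sorted (with $ < everything):
  sorted[0] = $acknowledg52X
  sorted[1] = 2X$acknowledg5
  sorted[2] = 52X$acknowledg
  sorted[3] = X$acknowledg52
  sorted[4] = acknowledg52X$
  sorted[5] = cknowledg52X$a
  sorted[6] = dg52X$acknowle
  sorted[7] = edg52X$acknowl
  sorted[8] = g52X$acknowled
  sorted[9] = knowledg52X$ac
  sorted[10] = ledg52X$acknow
  sorted[11] = nowledg52X$ack
  sorted[12] = owledg52X$ackn
  sorted[13] = wledg52X$ackno
sorted[13] = wledg52X$ackno

Answer: wledg52X$ackno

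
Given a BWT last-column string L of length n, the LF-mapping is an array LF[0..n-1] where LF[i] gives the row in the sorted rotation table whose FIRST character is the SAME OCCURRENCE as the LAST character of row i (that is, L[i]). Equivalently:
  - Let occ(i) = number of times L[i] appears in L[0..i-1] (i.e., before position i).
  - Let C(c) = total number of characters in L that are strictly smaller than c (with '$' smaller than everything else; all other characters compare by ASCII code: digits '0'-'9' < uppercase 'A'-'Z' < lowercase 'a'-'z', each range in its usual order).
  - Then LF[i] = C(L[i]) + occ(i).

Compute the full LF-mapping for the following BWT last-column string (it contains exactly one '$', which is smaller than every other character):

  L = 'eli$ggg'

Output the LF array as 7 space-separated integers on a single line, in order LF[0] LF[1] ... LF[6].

Char counts: '$':1, 'e':1, 'g':3, 'i':1, 'l':1
C (first-col start): C('$')=0, C('e')=1, C('g')=2, C('i')=5, C('l')=6
L[0]='e': occ=0, LF[0]=C('e')+0=1+0=1
L[1]='l': occ=0, LF[1]=C('l')+0=6+0=6
L[2]='i': occ=0, LF[2]=C('i')+0=5+0=5
L[3]='$': occ=0, LF[3]=C('$')+0=0+0=0
L[4]='g': occ=0, LF[4]=C('g')+0=2+0=2
L[5]='g': occ=1, LF[5]=C('g')+1=2+1=3
L[6]='g': occ=2, LF[6]=C('g')+2=2+2=4

Answer: 1 6 5 0 2 3 4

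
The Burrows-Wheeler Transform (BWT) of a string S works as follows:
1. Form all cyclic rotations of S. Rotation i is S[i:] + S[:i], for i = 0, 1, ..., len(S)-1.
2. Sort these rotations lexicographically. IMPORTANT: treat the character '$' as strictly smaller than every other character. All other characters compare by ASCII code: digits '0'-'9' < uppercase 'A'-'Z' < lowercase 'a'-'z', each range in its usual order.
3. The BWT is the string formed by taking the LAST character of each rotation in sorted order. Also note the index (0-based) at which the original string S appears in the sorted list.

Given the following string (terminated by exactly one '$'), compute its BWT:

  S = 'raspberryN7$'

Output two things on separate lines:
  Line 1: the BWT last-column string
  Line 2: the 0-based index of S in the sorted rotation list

Answer: 7Nyrpbs$erar
7

Derivation:
All 12 rotations (rotation i = S[i:]+S[:i]):
  rot[0] = raspberryN7$
  rot[1] = aspberryN7$r
  rot[2] = spberryN7$ra
  rot[3] = pberryN7$ras
  rot[4] = berryN7$rasp
  rot[5] = erryN7$raspb
  rot[6] = rryN7$raspbe
  rot[7] = ryN7$raspber
  rot[8] = yN7$raspberr
  rot[9] = N7$raspberry
  rot[10] = 7$raspberryN
  rot[11] = $raspberryN7
Sorted (with $ < everything):
  sorted[0] = $raspberryN7  (last char: '7')
  sorted[1] = 7$raspberryN  (last char: 'N')
  sorted[2] = N7$raspberry  (last char: 'y')
  sorted[3] = aspberryN7$r  (last char: 'r')
  sorted[4] = berryN7$rasp  (last char: 'p')
  sorted[5] = erryN7$raspb  (last char: 'b')
  sorted[6] = pberryN7$ras  (last char: 's')
  sorted[7] = raspberryN7$  (last char: '$')
  sorted[8] = rryN7$raspbe  (last char: 'e')
  sorted[9] = ryN7$raspber  (last char: 'r')
  sorted[10] = spberryN7$ra  (last char: 'a')
  sorted[11] = yN7$raspberr  (last char: 'r')
Last column: 7Nyrpbs$erar
Original string S is at sorted index 7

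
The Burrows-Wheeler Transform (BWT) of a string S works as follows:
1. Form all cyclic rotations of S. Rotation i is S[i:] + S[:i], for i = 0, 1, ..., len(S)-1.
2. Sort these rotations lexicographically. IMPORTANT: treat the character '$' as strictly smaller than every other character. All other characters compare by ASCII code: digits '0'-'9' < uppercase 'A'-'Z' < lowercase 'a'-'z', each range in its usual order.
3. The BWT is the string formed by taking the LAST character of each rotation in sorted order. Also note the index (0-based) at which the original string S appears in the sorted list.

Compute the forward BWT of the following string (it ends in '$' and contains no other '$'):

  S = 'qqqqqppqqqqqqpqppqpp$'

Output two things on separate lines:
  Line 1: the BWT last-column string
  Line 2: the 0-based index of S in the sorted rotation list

Answer: ppqqqpqpppqqqqqqqq$qp
18

Derivation:
All 21 rotations (rotation i = S[i:]+S[:i]):
  rot[0] = qqqqqppqqqqqqpqppqpp$
  rot[1] = qqqqppqqqqqqpqppqpp$q
  rot[2] = qqqppqqqqqqpqppqpp$qq
  rot[3] = qqppqqqqqqpqppqpp$qqq
  rot[4] = qppqqqqqqpqppqpp$qqqq
  rot[5] = ppqqqqqqpqppqpp$qqqqq
  rot[6] = pqqqqqqpqppqpp$qqqqqp
  rot[7] = qqqqqqpqppqpp$qqqqqpp
  rot[8] = qqqqqpqppqpp$qqqqqppq
  rot[9] = qqqqpqppqpp$qqqqqppqq
  rot[10] = qqqpqppqpp$qqqqqppqqq
  rot[11] = qqpqppqpp$qqqqqppqqqq
  rot[12] = qpqppqpp$qqqqqppqqqqq
  rot[13] = pqppqpp$qqqqqppqqqqqq
  rot[14] = qppqpp$qqqqqppqqqqqqp
  rot[15] = ppqpp$qqqqqppqqqqqqpq
  rot[16] = pqpp$qqqqqppqqqqqqpqp
  rot[17] = qpp$qqqqqppqqqqqqpqpp
  rot[18] = pp$qqqqqppqqqqqqpqppq
  rot[19] = p$qqqqqppqqqqqqpqppqp
  rot[20] = $qqqqqppqqqqqqpqppqpp
Sorted (with $ < everything):
  sorted[0] = $qqqqqppqqqqqqpqppqpp  (last char: 'p')
  sorted[1] = p$qqqqqppqqqqqqpqppqp  (last char: 'p')
  sorted[2] = pp$qqqqqppqqqqqqpqppq  (last char: 'q')
  sorted[3] = ppqpp$qqqqqppqqqqqqpq  (last char: 'q')
  sorted[4] = ppqqqqqqpqppqpp$qqqqq  (last char: 'q')
  sorted[5] = pqpp$qqqqqppqqqqqqpqp  (last char: 'p')
  sorted[6] = pqppqpp$qqqqqppqqqqqq  (last char: 'q')
  sorted[7] = pqqqqqqpqppqpp$qqqqqp  (last char: 'p')
  sorted[8] = qpp$qqqqqppqqqqqqpqpp  (last char: 'p')
  sorted[9] = qppqpp$qqqqqppqqqqqqp  (last char: 'p')
  sorted[10] = qppqqqqqqpqppqpp$qqqq  (last char: 'q')
  sorted[11] = qpqppqpp$qqqqqppqqqqq  (last char: 'q')
  sorted[12] = qqppqqqqqqpqppqpp$qqq  (last char: 'q')
  sorted[13] = qqpqppqpp$qqqqqppqqqq  (last char: 'q')
  sorted[14] = qqqppqqqqqqpqppqpp$qq  (last char: 'q')
  sorted[15] = qqqpqppqpp$qqqqqppqqq  (last char: 'q')
  sorted[16] = qqqqppqqqqqqpqppqpp$q  (last char: 'q')
  sorted[17] = qqqqpqppqpp$qqqqqppqq  (last char: 'q')
  sorted[18] = qqqqqppqqqqqqpqppqpp$  (last char: '$')
  sorted[19] = qqqqqpqppqpp$qqqqqppq  (last char: 'q')
  sorted[20] = qqqqqqpqppqpp$qqqqqpp  (last char: 'p')
Last column: ppqqqpqpppqqqqqqqq$qp
Original string S is at sorted index 18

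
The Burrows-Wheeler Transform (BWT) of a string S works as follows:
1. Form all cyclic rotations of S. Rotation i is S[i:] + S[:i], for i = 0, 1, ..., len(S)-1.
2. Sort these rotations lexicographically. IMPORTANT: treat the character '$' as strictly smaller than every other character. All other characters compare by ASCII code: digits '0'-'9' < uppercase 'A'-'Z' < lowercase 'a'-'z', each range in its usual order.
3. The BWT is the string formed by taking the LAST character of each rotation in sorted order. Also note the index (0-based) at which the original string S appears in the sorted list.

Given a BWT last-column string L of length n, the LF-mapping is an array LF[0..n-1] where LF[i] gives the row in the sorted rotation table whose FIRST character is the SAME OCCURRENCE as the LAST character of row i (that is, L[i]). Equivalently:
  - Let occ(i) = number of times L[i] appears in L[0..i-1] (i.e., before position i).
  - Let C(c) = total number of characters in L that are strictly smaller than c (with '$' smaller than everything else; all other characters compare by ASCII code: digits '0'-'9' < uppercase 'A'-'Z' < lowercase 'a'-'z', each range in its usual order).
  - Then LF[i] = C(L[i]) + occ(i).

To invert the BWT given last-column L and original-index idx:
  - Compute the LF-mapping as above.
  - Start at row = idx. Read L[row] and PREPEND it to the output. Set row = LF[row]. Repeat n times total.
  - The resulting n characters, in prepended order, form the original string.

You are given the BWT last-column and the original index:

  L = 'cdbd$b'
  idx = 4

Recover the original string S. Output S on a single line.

Answer: dbbdc$

Derivation:
LF mapping: 3 4 1 5 0 2
Walk LF starting at row 4, prepending L[row]:
  step 1: row=4, L[4]='$', prepend. Next row=LF[4]=0
  step 2: row=0, L[0]='c', prepend. Next row=LF[0]=3
  step 3: row=3, L[3]='d', prepend. Next row=LF[3]=5
  step 4: row=5, L[5]='b', prepend. Next row=LF[5]=2
  step 5: row=2, L[2]='b', prepend. Next row=LF[2]=1
  step 6: row=1, L[1]='d', prepend. Next row=LF[1]=4
Reversed output: dbbdc$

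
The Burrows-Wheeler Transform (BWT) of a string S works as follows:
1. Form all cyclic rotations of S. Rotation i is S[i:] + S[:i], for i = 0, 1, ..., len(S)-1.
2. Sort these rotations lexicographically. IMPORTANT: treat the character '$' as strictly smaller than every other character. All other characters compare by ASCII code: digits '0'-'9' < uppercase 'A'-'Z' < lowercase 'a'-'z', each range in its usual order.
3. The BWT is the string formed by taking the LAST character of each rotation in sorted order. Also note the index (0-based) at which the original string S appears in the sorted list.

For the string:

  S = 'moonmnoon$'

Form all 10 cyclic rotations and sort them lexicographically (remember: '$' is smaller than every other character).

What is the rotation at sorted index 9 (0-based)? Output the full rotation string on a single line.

Answer: oonmnoon$m

Derivation:
All 10 rotations (rotation i = S[i:]+S[:i]):
  rot[0] = moonmnoon$
  rot[1] = oonmnoon$m
  rot[2] = onmnoon$mo
  rot[3] = nmnoon$moo
  rot[4] = mnoon$moon
  rot[5] = noon$moonm
  rot[6] = oon$moonmn
  rot[7] = on$moonmno
  rot[8] = n$moonmnoo
  rot[9] = $moonmnoon
Sorted (with $ < everything):
  sorted[0] = $moonmnoon
  sorted[1] = mnoon$moon
  sorted[2] = moonmnoon$
  sorted[3] = n$moonmnoo
  sorted[4] = nmnoon$moo
  sorted[5] = noon$moonm
  sorted[6] = on$moonmno
  sorted[7] = onmnoon$mo
  sorted[8] = oon$moonmn
  sorted[9] = oonmnoon$m
sorted[9] = oonmnoon$m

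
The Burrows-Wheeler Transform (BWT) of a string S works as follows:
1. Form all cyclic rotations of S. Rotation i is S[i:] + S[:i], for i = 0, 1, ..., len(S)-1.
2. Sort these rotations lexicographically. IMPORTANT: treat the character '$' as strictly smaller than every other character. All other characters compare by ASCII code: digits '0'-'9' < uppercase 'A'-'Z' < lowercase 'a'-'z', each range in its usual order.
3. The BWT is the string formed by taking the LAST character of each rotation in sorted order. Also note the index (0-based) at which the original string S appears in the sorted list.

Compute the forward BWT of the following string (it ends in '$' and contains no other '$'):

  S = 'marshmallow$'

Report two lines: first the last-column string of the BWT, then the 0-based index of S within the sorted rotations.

All 12 rotations (rotation i = S[i:]+S[:i]):
  rot[0] = marshmallow$
  rot[1] = arshmallow$m
  rot[2] = rshmallow$ma
  rot[3] = shmallow$mar
  rot[4] = hmallow$mars
  rot[5] = mallow$marsh
  rot[6] = allow$marshm
  rot[7] = llow$marshma
  rot[8] = low$marshmal
  rot[9] = ow$marshmall
  rot[10] = w$marshmallo
  rot[11] = $marshmallow
Sorted (with $ < everything):
  sorted[0] = $marshmallow  (last char: 'w')
  sorted[1] = allow$marshm  (last char: 'm')
  sorted[2] = arshmallow$m  (last char: 'm')
  sorted[3] = hmallow$mars  (last char: 's')
  sorted[4] = llow$marshma  (last char: 'a')
  sorted[5] = low$marshmal  (last char: 'l')
  sorted[6] = mallow$marsh  (last char: 'h')
  sorted[7] = marshmallow$  (last char: '$')
  sorted[8] = ow$marshmall  (last char: 'l')
  sorted[9] = rshmallow$ma  (last char: 'a')
  sorted[10] = shmallow$mar  (last char: 'r')
  sorted[11] = w$marshmallo  (last char: 'o')
Last column: wmmsalh$laro
Original string S is at sorted index 7

Answer: wmmsalh$laro
7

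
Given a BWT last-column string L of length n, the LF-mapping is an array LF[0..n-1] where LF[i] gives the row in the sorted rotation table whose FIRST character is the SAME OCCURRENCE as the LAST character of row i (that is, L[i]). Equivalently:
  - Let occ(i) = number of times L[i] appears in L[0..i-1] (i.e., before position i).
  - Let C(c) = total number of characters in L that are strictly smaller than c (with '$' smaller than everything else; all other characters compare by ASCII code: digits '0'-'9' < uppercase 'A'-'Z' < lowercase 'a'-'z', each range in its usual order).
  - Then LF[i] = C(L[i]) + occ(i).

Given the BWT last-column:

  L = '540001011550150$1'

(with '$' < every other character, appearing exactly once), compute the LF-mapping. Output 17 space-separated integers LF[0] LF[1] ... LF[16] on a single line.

Char counts: '$':1, '0':6, '1':5, '4':1, '5':4
C (first-col start): C('$')=0, C('0')=1, C('1')=7, C('4')=12, C('5')=13
L[0]='5': occ=0, LF[0]=C('5')+0=13+0=13
L[1]='4': occ=0, LF[1]=C('4')+0=12+0=12
L[2]='0': occ=0, LF[2]=C('0')+0=1+0=1
L[3]='0': occ=1, LF[3]=C('0')+1=1+1=2
L[4]='0': occ=2, LF[4]=C('0')+2=1+2=3
L[5]='1': occ=0, LF[5]=C('1')+0=7+0=7
L[6]='0': occ=3, LF[6]=C('0')+3=1+3=4
L[7]='1': occ=1, LF[7]=C('1')+1=7+1=8
L[8]='1': occ=2, LF[8]=C('1')+2=7+2=9
L[9]='5': occ=1, LF[9]=C('5')+1=13+1=14
L[10]='5': occ=2, LF[10]=C('5')+2=13+2=15
L[11]='0': occ=4, LF[11]=C('0')+4=1+4=5
L[12]='1': occ=3, LF[12]=C('1')+3=7+3=10
L[13]='5': occ=3, LF[13]=C('5')+3=13+3=16
L[14]='0': occ=5, LF[14]=C('0')+5=1+5=6
L[15]='$': occ=0, LF[15]=C('$')+0=0+0=0
L[16]='1': occ=4, LF[16]=C('1')+4=7+4=11

Answer: 13 12 1 2 3 7 4 8 9 14 15 5 10 16 6 0 11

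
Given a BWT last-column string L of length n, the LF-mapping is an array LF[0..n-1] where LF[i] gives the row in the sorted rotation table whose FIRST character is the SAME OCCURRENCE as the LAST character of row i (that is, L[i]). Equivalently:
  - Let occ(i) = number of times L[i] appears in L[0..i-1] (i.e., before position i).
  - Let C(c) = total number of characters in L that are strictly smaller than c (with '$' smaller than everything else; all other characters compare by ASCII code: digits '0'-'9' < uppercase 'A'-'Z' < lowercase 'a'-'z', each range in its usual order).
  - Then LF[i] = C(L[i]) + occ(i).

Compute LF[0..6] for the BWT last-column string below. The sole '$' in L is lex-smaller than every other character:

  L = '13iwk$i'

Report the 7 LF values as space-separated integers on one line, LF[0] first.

Char counts: '$':1, '1':1, '3':1, 'i':2, 'k':1, 'w':1
C (first-col start): C('$')=0, C('1')=1, C('3')=2, C('i')=3, C('k')=5, C('w')=6
L[0]='1': occ=0, LF[0]=C('1')+0=1+0=1
L[1]='3': occ=0, LF[1]=C('3')+0=2+0=2
L[2]='i': occ=0, LF[2]=C('i')+0=3+0=3
L[3]='w': occ=0, LF[3]=C('w')+0=6+0=6
L[4]='k': occ=0, LF[4]=C('k')+0=5+0=5
L[5]='$': occ=0, LF[5]=C('$')+0=0+0=0
L[6]='i': occ=1, LF[6]=C('i')+1=3+1=4

Answer: 1 2 3 6 5 0 4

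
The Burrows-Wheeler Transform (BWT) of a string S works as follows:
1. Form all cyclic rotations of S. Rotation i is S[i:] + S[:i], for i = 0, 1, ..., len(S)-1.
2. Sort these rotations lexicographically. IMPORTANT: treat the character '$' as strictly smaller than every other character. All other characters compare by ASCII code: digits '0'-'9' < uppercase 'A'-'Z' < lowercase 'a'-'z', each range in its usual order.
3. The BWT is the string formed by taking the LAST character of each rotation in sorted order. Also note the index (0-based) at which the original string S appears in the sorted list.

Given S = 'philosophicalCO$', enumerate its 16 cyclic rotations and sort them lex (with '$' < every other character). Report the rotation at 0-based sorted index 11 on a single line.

All 16 rotations (rotation i = S[i:]+S[:i]):
  rot[0] = philosophicalCO$
  rot[1] = hilosophicalCO$p
  rot[2] = ilosophicalCO$ph
  rot[3] = losophicalCO$phi
  rot[4] = osophicalCO$phil
  rot[5] = sophicalCO$philo
  rot[6] = ophicalCO$philos
  rot[7] = phicalCO$philoso
  rot[8] = hicalCO$philosop
  rot[9] = icalCO$philosoph
  rot[10] = calCO$philosophi
  rot[11] = alCO$philosophic
  rot[12] = lCO$philosophica
  rot[13] = CO$philosophical
  rot[14] = O$philosophicalC
  rot[15] = $philosophicalCO
Sorted (with $ < everything):
  sorted[0] = $philosophicalCO
  sorted[1] = CO$philosophical
  sorted[2] = O$philosophicalC
  sorted[3] = alCO$philosophic
  sorted[4] = calCO$philosophi
  sorted[5] = hicalCO$philosop
  sorted[6] = hilosophicalCO$p
  sorted[7] = icalCO$philosoph
  sorted[8] = ilosophicalCO$ph
  sorted[9] = lCO$philosophica
  sorted[10] = losophicalCO$phi
  sorted[11] = ophicalCO$philos
  sorted[12] = osophicalCO$phil
  sorted[13] = phicalCO$philoso
  sorted[14] = philosophicalCO$
  sorted[15] = sophicalCO$philo
sorted[11] = ophicalCO$philos

Answer: ophicalCO$philos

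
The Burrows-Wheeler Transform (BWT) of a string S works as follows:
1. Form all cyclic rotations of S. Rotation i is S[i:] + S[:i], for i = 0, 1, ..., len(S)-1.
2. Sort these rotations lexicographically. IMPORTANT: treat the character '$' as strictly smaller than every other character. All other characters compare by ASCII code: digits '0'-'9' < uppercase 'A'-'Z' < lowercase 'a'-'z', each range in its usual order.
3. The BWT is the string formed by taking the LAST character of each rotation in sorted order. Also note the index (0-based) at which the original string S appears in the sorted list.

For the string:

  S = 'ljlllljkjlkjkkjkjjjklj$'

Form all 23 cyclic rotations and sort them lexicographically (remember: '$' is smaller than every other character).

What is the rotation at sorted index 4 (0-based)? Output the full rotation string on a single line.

Answer: jkjjjklj$ljlllljkjlkjkk

Derivation:
All 23 rotations (rotation i = S[i:]+S[:i]):
  rot[0] = ljlllljkjlkjkkjkjjjklj$
  rot[1] = jlllljkjlkjkkjkjjjklj$l
  rot[2] = lllljkjlkjkkjkjjjklj$lj
  rot[3] = llljkjlkjkkjkjjjklj$ljl
  rot[4] = lljkjlkjkkjkjjjklj$ljll
  rot[5] = ljkjlkjkkjkjjjklj$ljlll
  rot[6] = jkjlkjkkjkjjjklj$ljllll
  rot[7] = kjlkjkkjkjjjklj$ljllllj
  rot[8] = jlkjkkjkjjjklj$ljlllljk
  rot[9] = lkjkkjkjjjklj$ljlllljkj
  rot[10] = kjkkjkjjjklj$ljlllljkjl
  rot[11] = jkkjkjjjklj$ljlllljkjlk
  rot[12] = kkjkjjjklj$ljlllljkjlkj
  rot[13] = kjkjjjklj$ljlllljkjlkjk
  rot[14] = jkjjjklj$ljlllljkjlkjkk
  rot[15] = kjjjklj$ljlllljkjlkjkkj
  rot[16] = jjjklj$ljlllljkjlkjkkjk
  rot[17] = jjklj$ljlllljkjlkjkkjkj
  rot[18] = jklj$ljlllljkjlkjkkjkjj
  rot[19] = klj$ljlllljkjlkjkkjkjjj
  rot[20] = lj$ljlllljkjlkjkkjkjjjk
  rot[21] = j$ljlllljkjlkjkkjkjjjkl
  rot[22] = $ljlllljkjlkjkkjkjjjklj
Sorted (with $ < everything):
  sorted[0] = $ljlllljkjlkjkkjkjjjklj
  sorted[1] = j$ljlllljkjlkjkkjkjjjkl
  sorted[2] = jjjklj$ljlllljkjlkjkkjk
  sorted[3] = jjklj$ljlllljkjlkjkkjkj
  sorted[4] = jkjjjklj$ljlllljkjlkjkk
  sorted[5] = jkjlkjkkjkjjjklj$ljllll
  sorted[6] = jkkjkjjjklj$ljlllljkjlk
  sorted[7] = jklj$ljlllljkjlkjkkjkjj
  sorted[8] = jlkjkkjkjjjklj$ljlllljk
  sorted[9] = jlllljkjlkjkkjkjjjklj$l
  sorted[10] = kjjjklj$ljlllljkjlkjkkj
  sorted[11] = kjkjjjklj$ljlllljkjlkjk
  sorted[12] = kjkkjkjjjklj$ljlllljkjl
  sorted[13] = kjlkjkkjkjjjklj$ljllllj
  sorted[14] = kkjkjjjklj$ljlllljkjlkj
  sorted[15] = klj$ljlllljkjlkjkkjkjjj
  sorted[16] = lj$ljlllljkjlkjkkjkjjjk
  sorted[17] = ljkjlkjkkjkjjjklj$ljlll
  sorted[18] = ljlllljkjlkjkkjkjjjklj$
  sorted[19] = lkjkkjkjjjklj$ljlllljkj
  sorted[20] = lljkjlkjkkjkjjjklj$ljll
  sorted[21] = llljkjlkjkkjkjjjklj$ljl
  sorted[22] = lllljkjlkjkkjkjjjklj$lj
sorted[4] = jkjjjklj$ljlllljkjlkjkk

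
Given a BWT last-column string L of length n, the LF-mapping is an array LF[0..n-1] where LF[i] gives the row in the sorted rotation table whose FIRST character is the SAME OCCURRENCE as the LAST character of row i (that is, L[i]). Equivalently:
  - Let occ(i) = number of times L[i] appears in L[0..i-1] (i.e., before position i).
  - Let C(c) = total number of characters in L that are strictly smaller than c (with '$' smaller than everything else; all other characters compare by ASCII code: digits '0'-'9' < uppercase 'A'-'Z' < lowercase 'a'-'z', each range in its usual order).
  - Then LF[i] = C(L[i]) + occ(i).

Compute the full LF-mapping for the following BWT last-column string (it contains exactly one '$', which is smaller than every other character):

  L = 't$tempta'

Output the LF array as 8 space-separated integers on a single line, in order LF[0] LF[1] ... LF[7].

Answer: 5 0 6 2 3 4 7 1

Derivation:
Char counts: '$':1, 'a':1, 'e':1, 'm':1, 'p':1, 't':3
C (first-col start): C('$')=0, C('a')=1, C('e')=2, C('m')=3, C('p')=4, C('t')=5
L[0]='t': occ=0, LF[0]=C('t')+0=5+0=5
L[1]='$': occ=0, LF[1]=C('$')+0=0+0=0
L[2]='t': occ=1, LF[2]=C('t')+1=5+1=6
L[3]='e': occ=0, LF[3]=C('e')+0=2+0=2
L[4]='m': occ=0, LF[4]=C('m')+0=3+0=3
L[5]='p': occ=0, LF[5]=C('p')+0=4+0=4
L[6]='t': occ=2, LF[6]=C('t')+2=5+2=7
L[7]='a': occ=0, LF[7]=C('a')+0=1+0=1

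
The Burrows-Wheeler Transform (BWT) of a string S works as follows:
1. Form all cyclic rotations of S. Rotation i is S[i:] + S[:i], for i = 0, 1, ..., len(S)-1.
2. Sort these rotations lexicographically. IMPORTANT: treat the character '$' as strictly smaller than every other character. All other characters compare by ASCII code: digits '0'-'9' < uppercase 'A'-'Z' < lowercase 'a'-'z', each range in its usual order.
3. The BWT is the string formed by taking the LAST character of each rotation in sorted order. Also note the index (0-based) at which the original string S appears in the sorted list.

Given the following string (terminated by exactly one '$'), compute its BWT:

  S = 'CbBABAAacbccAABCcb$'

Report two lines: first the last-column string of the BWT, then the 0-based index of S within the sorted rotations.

Answer: bcBBAAAbA$BAcCccCab
9

Derivation:
All 19 rotations (rotation i = S[i:]+S[:i]):
  rot[0] = CbBABAAacbccAABCcb$
  rot[1] = bBABAAacbccAABCcb$C
  rot[2] = BABAAacbccAABCcb$Cb
  rot[3] = ABAAacbccAABCcb$CbB
  rot[4] = BAAacbccAABCcb$CbBA
  rot[5] = AAacbccAABCcb$CbBAB
  rot[6] = AacbccAABCcb$CbBABA
  rot[7] = acbccAABCcb$CbBABAA
  rot[8] = cbccAABCcb$CbBABAAa
  rot[9] = bccAABCcb$CbBABAAac
  rot[10] = ccAABCcb$CbBABAAacb
  rot[11] = cAABCcb$CbBABAAacbc
  rot[12] = AABCcb$CbBABAAacbcc
  rot[13] = ABCcb$CbBABAAacbccA
  rot[14] = BCcb$CbBABAAacbccAA
  rot[15] = Ccb$CbBABAAacbccAAB
  rot[16] = cb$CbBABAAacbccAABC
  rot[17] = b$CbBABAAacbccAABCc
  rot[18] = $CbBABAAacbccAABCcb
Sorted (with $ < everything):
  sorted[0] = $CbBABAAacbccAABCcb  (last char: 'b')
  sorted[1] = AABCcb$CbBABAAacbcc  (last char: 'c')
  sorted[2] = AAacbccAABCcb$CbBAB  (last char: 'B')
  sorted[3] = ABAAacbccAABCcb$CbB  (last char: 'B')
  sorted[4] = ABCcb$CbBABAAacbccA  (last char: 'A')
  sorted[5] = AacbccAABCcb$CbBABA  (last char: 'A')
  sorted[6] = BAAacbccAABCcb$CbBA  (last char: 'A')
  sorted[7] = BABAAacbccAABCcb$Cb  (last char: 'b')
  sorted[8] = BCcb$CbBABAAacbccAA  (last char: 'A')
  sorted[9] = CbBABAAacbccAABCcb$  (last char: '$')
  sorted[10] = Ccb$CbBABAAacbccAAB  (last char: 'B')
  sorted[11] = acbccAABCcb$CbBABAA  (last char: 'A')
  sorted[12] = b$CbBABAAacbccAABCc  (last char: 'c')
  sorted[13] = bBABAAacbccAABCcb$C  (last char: 'C')
  sorted[14] = bccAABCcb$CbBABAAac  (last char: 'c')
  sorted[15] = cAABCcb$CbBABAAacbc  (last char: 'c')
  sorted[16] = cb$CbBABAAacbccAABC  (last char: 'C')
  sorted[17] = cbccAABCcb$CbBABAAa  (last char: 'a')
  sorted[18] = ccAABCcb$CbBABAAacb  (last char: 'b')
Last column: bcBBAAAbA$BAcCccCab
Original string S is at sorted index 9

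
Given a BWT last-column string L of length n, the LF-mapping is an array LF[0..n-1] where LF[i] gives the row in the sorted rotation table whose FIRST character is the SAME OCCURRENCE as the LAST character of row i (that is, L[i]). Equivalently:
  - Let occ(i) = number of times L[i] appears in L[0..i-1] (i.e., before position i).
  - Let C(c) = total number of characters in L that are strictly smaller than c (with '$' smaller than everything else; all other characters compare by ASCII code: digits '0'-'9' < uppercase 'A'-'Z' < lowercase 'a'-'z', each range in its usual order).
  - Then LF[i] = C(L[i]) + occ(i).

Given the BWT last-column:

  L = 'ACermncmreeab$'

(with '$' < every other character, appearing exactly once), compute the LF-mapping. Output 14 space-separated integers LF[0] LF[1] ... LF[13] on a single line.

Char counts: '$':1, 'A':1, 'C':1, 'a':1, 'b':1, 'c':1, 'e':3, 'm':2, 'n':1, 'r':2
C (first-col start): C('$')=0, C('A')=1, C('C')=2, C('a')=3, C('b')=4, C('c')=5, C('e')=6, C('m')=9, C('n')=11, C('r')=12
L[0]='A': occ=0, LF[0]=C('A')+0=1+0=1
L[1]='C': occ=0, LF[1]=C('C')+0=2+0=2
L[2]='e': occ=0, LF[2]=C('e')+0=6+0=6
L[3]='r': occ=0, LF[3]=C('r')+0=12+0=12
L[4]='m': occ=0, LF[4]=C('m')+0=9+0=9
L[5]='n': occ=0, LF[5]=C('n')+0=11+0=11
L[6]='c': occ=0, LF[6]=C('c')+0=5+0=5
L[7]='m': occ=1, LF[7]=C('m')+1=9+1=10
L[8]='r': occ=1, LF[8]=C('r')+1=12+1=13
L[9]='e': occ=1, LF[9]=C('e')+1=6+1=7
L[10]='e': occ=2, LF[10]=C('e')+2=6+2=8
L[11]='a': occ=0, LF[11]=C('a')+0=3+0=3
L[12]='b': occ=0, LF[12]=C('b')+0=4+0=4
L[13]='$': occ=0, LF[13]=C('$')+0=0+0=0

Answer: 1 2 6 12 9 11 5 10 13 7 8 3 4 0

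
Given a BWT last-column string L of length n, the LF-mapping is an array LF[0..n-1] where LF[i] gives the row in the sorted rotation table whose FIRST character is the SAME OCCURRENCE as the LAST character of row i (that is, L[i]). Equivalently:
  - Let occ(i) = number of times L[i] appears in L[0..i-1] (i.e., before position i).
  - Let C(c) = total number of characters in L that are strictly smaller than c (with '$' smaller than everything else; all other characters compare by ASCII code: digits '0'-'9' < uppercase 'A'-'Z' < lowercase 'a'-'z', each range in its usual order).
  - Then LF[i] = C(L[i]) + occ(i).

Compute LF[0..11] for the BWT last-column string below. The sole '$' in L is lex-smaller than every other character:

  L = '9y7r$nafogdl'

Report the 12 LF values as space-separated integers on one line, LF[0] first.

Char counts: '$':1, '7':1, '9':1, 'a':1, 'd':1, 'f':1, 'g':1, 'l':1, 'n':1, 'o':1, 'r':1, 'y':1
C (first-col start): C('$')=0, C('7')=1, C('9')=2, C('a')=3, C('d')=4, C('f')=5, C('g')=6, C('l')=7, C('n')=8, C('o')=9, C('r')=10, C('y')=11
L[0]='9': occ=0, LF[0]=C('9')+0=2+0=2
L[1]='y': occ=0, LF[1]=C('y')+0=11+0=11
L[2]='7': occ=0, LF[2]=C('7')+0=1+0=1
L[3]='r': occ=0, LF[3]=C('r')+0=10+0=10
L[4]='$': occ=0, LF[4]=C('$')+0=0+0=0
L[5]='n': occ=0, LF[5]=C('n')+0=8+0=8
L[6]='a': occ=0, LF[6]=C('a')+0=3+0=3
L[7]='f': occ=0, LF[7]=C('f')+0=5+0=5
L[8]='o': occ=0, LF[8]=C('o')+0=9+0=9
L[9]='g': occ=0, LF[9]=C('g')+0=6+0=6
L[10]='d': occ=0, LF[10]=C('d')+0=4+0=4
L[11]='l': occ=0, LF[11]=C('l')+0=7+0=7

Answer: 2 11 1 10 0 8 3 5 9 6 4 7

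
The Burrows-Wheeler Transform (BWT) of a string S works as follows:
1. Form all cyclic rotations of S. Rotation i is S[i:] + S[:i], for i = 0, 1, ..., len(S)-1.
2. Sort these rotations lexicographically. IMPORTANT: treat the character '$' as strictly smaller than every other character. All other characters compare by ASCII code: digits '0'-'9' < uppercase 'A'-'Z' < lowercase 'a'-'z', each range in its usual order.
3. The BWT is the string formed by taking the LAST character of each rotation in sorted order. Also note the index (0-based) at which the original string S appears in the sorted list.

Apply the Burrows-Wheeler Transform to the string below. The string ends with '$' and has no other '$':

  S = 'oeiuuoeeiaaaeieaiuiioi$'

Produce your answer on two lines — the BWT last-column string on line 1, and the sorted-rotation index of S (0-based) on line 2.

All 23 rotations (rotation i = S[i:]+S[:i]):
  rot[0] = oeiuuoeeiaaaeieaiuiioi$
  rot[1] = eiuuoeeiaaaeieaiuiioi$o
  rot[2] = iuuoeeiaaaeieaiuiioi$oe
  rot[3] = uuoeeiaaaeieaiuiioi$oei
  rot[4] = uoeeiaaaeieaiuiioi$oeiu
  rot[5] = oeeiaaaeieaiuiioi$oeiuu
  rot[6] = eeiaaaeieaiuiioi$oeiuuo
  rot[7] = eiaaaeieaiuiioi$oeiuuoe
  rot[8] = iaaaeieaiuiioi$oeiuuoee
  rot[9] = aaaeieaiuiioi$oeiuuoeei
  rot[10] = aaeieaiuiioi$oeiuuoeeia
  rot[11] = aeieaiuiioi$oeiuuoeeiaa
  rot[12] = eieaiuiioi$oeiuuoeeiaaa
  rot[13] = ieaiuiioi$oeiuuoeeiaaae
  rot[14] = eaiuiioi$oeiuuoeeiaaaei
  rot[15] = aiuiioi$oeiuuoeeiaaaeie
  rot[16] = iuiioi$oeiuuoeeiaaaeiea
  rot[17] = uiioi$oeiuuoeeiaaaeieai
  rot[18] = iioi$oeiuuoeeiaaaeieaiu
  rot[19] = ioi$oeiuuoeeiaaaeieaiui
  rot[20] = oi$oeiuuoeeiaaaeieaiuii
  rot[21] = i$oeiuuoeeiaaaeieaiuiio
  rot[22] = $oeiuuoeeiaaaeieaiuiioi
Sorted (with $ < everything):
  sorted[0] = $oeiuuoeeiaaaeieaiuiioi  (last char: 'i')
  sorted[1] = aaaeieaiuiioi$oeiuuoeei  (last char: 'i')
  sorted[2] = aaeieaiuiioi$oeiuuoeeia  (last char: 'a')
  sorted[3] = aeieaiuiioi$oeiuuoeeiaa  (last char: 'a')
  sorted[4] = aiuiioi$oeiuuoeeiaaaeie  (last char: 'e')
  sorted[5] = eaiuiioi$oeiuuoeeiaaaei  (last char: 'i')
  sorted[6] = eeiaaaeieaiuiioi$oeiuuo  (last char: 'o')
  sorted[7] = eiaaaeieaiuiioi$oeiuuoe  (last char: 'e')
  sorted[8] = eieaiuiioi$oeiuuoeeiaaa  (last char: 'a')
  sorted[9] = eiuuoeeiaaaeieaiuiioi$o  (last char: 'o')
  sorted[10] = i$oeiuuoeeiaaaeieaiuiio  (last char: 'o')
  sorted[11] = iaaaeieaiuiioi$oeiuuoee  (last char: 'e')
  sorted[12] = ieaiuiioi$oeiuuoeeiaaae  (last char: 'e')
  sorted[13] = iioi$oeiuuoeeiaaaeieaiu  (last char: 'u')
  sorted[14] = ioi$oeiuuoeeiaaaeieaiui  (last char: 'i')
  sorted[15] = iuiioi$oeiuuoeeiaaaeiea  (last char: 'a')
  sorted[16] = iuuoeeiaaaeieaiuiioi$oe  (last char: 'e')
  sorted[17] = oeeiaaaeieaiuiioi$oeiuu  (last char: 'u')
  sorted[18] = oeiuuoeeiaaaeieaiuiioi$  (last char: '$')
  sorted[19] = oi$oeiuuoeeiaaaeieaiuii  (last char: 'i')
  sorted[20] = uiioi$oeiuuoeeiaaaeieai  (last char: 'i')
  sorted[21] = uoeeiaaaeieaiuiioi$oeiu  (last char: 'u')
  sorted[22] = uuoeeiaaaeieaiuiioi$oei  (last char: 'i')
Last column: iiaaeioeaooeeuiaeu$iiui
Original string S is at sorted index 18

Answer: iiaaeioeaooeeuiaeu$iiui
18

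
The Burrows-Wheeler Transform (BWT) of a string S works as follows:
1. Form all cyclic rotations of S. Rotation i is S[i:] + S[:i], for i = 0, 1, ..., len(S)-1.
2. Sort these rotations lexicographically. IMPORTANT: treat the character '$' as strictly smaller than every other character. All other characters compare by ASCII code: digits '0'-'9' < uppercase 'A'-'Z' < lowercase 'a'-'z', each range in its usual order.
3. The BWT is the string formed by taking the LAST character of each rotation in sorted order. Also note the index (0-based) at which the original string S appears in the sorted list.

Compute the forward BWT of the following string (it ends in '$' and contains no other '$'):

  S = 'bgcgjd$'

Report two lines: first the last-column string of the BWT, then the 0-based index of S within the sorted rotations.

Answer: d$gjbcg
1

Derivation:
All 7 rotations (rotation i = S[i:]+S[:i]):
  rot[0] = bgcgjd$
  rot[1] = gcgjd$b
  rot[2] = cgjd$bg
  rot[3] = gjd$bgc
  rot[4] = jd$bgcg
  rot[5] = d$bgcgj
  rot[6] = $bgcgjd
Sorted (with $ < everything):
  sorted[0] = $bgcgjd  (last char: 'd')
  sorted[1] = bgcgjd$  (last char: '$')
  sorted[2] = cgjd$bg  (last char: 'g')
  sorted[3] = d$bgcgj  (last char: 'j')
  sorted[4] = gcgjd$b  (last char: 'b')
  sorted[5] = gjd$bgc  (last char: 'c')
  sorted[6] = jd$bgcg  (last char: 'g')
Last column: d$gjbcg
Original string S is at sorted index 1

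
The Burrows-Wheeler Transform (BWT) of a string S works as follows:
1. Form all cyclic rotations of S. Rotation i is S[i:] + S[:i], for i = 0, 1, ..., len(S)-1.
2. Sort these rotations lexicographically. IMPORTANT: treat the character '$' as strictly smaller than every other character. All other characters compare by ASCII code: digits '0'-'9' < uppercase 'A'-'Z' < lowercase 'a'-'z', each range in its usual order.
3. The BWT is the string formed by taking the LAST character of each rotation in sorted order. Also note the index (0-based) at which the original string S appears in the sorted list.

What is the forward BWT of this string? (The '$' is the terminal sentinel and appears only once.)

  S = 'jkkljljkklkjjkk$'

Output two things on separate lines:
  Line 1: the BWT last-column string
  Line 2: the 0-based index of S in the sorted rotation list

Answer: kkj$llkljjjkkjkk
3

Derivation:
All 16 rotations (rotation i = S[i:]+S[:i]):
  rot[0] = jkkljljkklkjjkk$
  rot[1] = kkljljkklkjjkk$j
  rot[2] = kljljkklkjjkk$jk
  rot[3] = ljljkklkjjkk$jkk
  rot[4] = jljkklkjjkk$jkkl
  rot[5] = ljkklkjjkk$jkklj
  rot[6] = jkklkjjkk$jkkljl
  rot[7] = kklkjjkk$jkkljlj
  rot[8] = klkjjkk$jkkljljk
  rot[9] = lkjjkk$jkkljljkk
  rot[10] = kjjkk$jkkljljkkl
  rot[11] = jjkk$jkkljljkklk
  rot[12] = jkk$jkkljljkklkj
  rot[13] = kk$jkkljljkklkjj
  rot[14] = k$jkkljljkklkjjk
  rot[15] = $jkkljljkklkjjkk
Sorted (with $ < everything):
  sorted[0] = $jkkljljkklkjjkk  (last char: 'k')
  sorted[1] = jjkk$jkkljljkklk  (last char: 'k')
  sorted[2] = jkk$jkkljljkklkj  (last char: 'j')
  sorted[3] = jkkljljkklkjjkk$  (last char: '$')
  sorted[4] = jkklkjjkk$jkkljl  (last char: 'l')
  sorted[5] = jljkklkjjkk$jkkl  (last char: 'l')
  sorted[6] = k$jkkljljkklkjjk  (last char: 'k')
  sorted[7] = kjjkk$jkkljljkkl  (last char: 'l')
  sorted[8] = kk$jkkljljkklkjj  (last char: 'j')
  sorted[9] = kkljljkklkjjkk$j  (last char: 'j')
  sorted[10] = kklkjjkk$jkkljlj  (last char: 'j')
  sorted[11] = kljljkklkjjkk$jk  (last char: 'k')
  sorted[12] = klkjjkk$jkkljljk  (last char: 'k')
  sorted[13] = ljkklkjjkk$jkklj  (last char: 'j')
  sorted[14] = ljljkklkjjkk$jkk  (last char: 'k')
  sorted[15] = lkjjkk$jkkljljkk  (last char: 'k')
Last column: kkj$llkljjjkkjkk
Original string S is at sorted index 3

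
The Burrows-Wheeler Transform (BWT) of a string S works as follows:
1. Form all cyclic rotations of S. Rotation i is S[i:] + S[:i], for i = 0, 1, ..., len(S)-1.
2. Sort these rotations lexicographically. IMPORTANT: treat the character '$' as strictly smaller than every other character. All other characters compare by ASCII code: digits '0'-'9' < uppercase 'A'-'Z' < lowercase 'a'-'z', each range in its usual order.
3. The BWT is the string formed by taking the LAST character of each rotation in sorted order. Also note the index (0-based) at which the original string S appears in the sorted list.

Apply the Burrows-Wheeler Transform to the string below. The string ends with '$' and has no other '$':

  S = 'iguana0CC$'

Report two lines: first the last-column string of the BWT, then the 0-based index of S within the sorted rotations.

Answer: CaC0nui$ag
7

Derivation:
All 10 rotations (rotation i = S[i:]+S[:i]):
  rot[0] = iguana0CC$
  rot[1] = guana0CC$i
  rot[2] = uana0CC$ig
  rot[3] = ana0CC$igu
  rot[4] = na0CC$igua
  rot[5] = a0CC$iguan
  rot[6] = 0CC$iguana
  rot[7] = CC$iguana0
  rot[8] = C$iguana0C
  rot[9] = $iguana0CC
Sorted (with $ < everything):
  sorted[0] = $iguana0CC  (last char: 'C')
  sorted[1] = 0CC$iguana  (last char: 'a')
  sorted[2] = C$iguana0C  (last char: 'C')
  sorted[3] = CC$iguana0  (last char: '0')
  sorted[4] = a0CC$iguan  (last char: 'n')
  sorted[5] = ana0CC$igu  (last char: 'u')
  sorted[6] = guana0CC$i  (last char: 'i')
  sorted[7] = iguana0CC$  (last char: '$')
  sorted[8] = na0CC$igua  (last char: 'a')
  sorted[9] = uana0CC$ig  (last char: 'g')
Last column: CaC0nui$ag
Original string S is at sorted index 7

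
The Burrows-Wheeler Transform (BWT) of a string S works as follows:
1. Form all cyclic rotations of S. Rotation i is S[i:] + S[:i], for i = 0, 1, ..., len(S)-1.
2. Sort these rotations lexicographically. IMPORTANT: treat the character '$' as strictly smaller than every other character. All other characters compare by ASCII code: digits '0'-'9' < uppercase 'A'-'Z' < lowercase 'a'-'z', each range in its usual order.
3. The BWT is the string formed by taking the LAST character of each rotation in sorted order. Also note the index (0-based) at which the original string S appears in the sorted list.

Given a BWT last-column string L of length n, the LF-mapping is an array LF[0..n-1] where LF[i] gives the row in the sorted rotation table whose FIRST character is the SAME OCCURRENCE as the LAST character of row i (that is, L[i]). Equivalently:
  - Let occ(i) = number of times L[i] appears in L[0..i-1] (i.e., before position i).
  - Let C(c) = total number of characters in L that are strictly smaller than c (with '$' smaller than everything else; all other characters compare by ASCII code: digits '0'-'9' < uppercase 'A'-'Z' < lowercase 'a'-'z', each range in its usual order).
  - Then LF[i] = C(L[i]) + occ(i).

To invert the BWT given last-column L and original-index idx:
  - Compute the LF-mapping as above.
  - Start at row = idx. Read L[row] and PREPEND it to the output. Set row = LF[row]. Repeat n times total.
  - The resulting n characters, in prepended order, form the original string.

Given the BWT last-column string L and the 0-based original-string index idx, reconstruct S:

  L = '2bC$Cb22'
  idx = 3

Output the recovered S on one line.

LF mapping: 1 6 4 0 5 7 2 3
Walk LF starting at row 3, prepending L[row]:
  step 1: row=3, L[3]='$', prepend. Next row=LF[3]=0
  step 2: row=0, L[0]='2', prepend. Next row=LF[0]=1
  step 3: row=1, L[1]='b', prepend. Next row=LF[1]=6
  step 4: row=6, L[6]='2', prepend. Next row=LF[6]=2
  step 5: row=2, L[2]='C', prepend. Next row=LF[2]=4
  step 6: row=4, L[4]='C', prepend. Next row=LF[4]=5
  step 7: row=5, L[5]='b', prepend. Next row=LF[5]=7
  step 8: row=7, L[7]='2', prepend. Next row=LF[7]=3
Reversed output: 2bCC2b2$

Answer: 2bCC2b2$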